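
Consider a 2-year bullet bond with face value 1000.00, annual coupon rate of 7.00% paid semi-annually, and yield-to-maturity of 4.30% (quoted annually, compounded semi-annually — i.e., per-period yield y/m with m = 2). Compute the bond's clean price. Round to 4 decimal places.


Coupon per period c = face * coupon_rate / m = 35.000000
Periods per year m = 2; per-period yield y/m = 0.021500
Number of cashflows N = 4
Cashflows (t years, CF_t, discount factor 1/(1+y/m)^(m*t), PV):
  t = 0.5000: CF_t = 35.000000, DF = 0.978953, PV = 34.263338
  t = 1.0000: CF_t = 35.000000, DF = 0.958348, PV = 33.542181
  t = 1.5000: CF_t = 35.000000, DF = 0.938177, PV = 32.836203
  t = 2.0000: CF_t = 1035.000000, DF = 0.918431, PV = 950.576046
Price P = sum_t PV_t = 1051.217768

Answer: Price = 1051.2178


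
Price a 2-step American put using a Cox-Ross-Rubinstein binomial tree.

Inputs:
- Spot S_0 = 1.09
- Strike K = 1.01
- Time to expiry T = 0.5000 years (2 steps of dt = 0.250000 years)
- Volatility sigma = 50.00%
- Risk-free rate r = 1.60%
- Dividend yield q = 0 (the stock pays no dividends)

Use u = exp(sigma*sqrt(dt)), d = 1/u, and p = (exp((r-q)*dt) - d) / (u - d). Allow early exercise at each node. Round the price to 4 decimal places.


Answer: Price = V(0,0) = 0.1063

Derivation:
dt = T/N = 0.250000
u = exp(sigma*sqrt(dt)) = 1.284025; d = 1/u = 0.778801
p = (exp((r-q)*dt) - d) / (u - d) = 0.445757
Discount per step: exp(-r*dt) = 0.996008
Stock lattice S(k, i) with i counting down-moves:
  k=0: S(0,0) = 1.0900
  k=1: S(1,0) = 1.3996; S(1,1) = 0.8489
  k=2: S(2,0) = 1.7971; S(2,1) = 1.0900; S(2,2) = 0.6611
Terminal payoffs V(N, i) = max(K - S_T, 0):
  V(2,0) = 0.000000; V(2,1) = 0.000000; V(2,2) = 0.348882
Backward induction: V(k, i) = exp(-r*dt) * [p * V(k+1, i) + (1-p) * V(k+1, i+1)]; then take max(V_cont, immediate exercise) for American.
  V(1,0) = exp(-r*dt) * [p*0.000000 + (1-p)*0.000000] = 0.000000; exercise = 0.000000; V(1,0) = max -> 0.000000
  V(1,1) = exp(-r*dt) * [p*0.000000 + (1-p)*0.348882] = 0.192593; exercise = 0.161107; V(1,1) = max -> 0.192593
  V(0,0) = exp(-r*dt) * [p*0.000000 + (1-p)*0.192593] = 0.106317; exercise = 0.000000; V(0,0) = max -> 0.106317


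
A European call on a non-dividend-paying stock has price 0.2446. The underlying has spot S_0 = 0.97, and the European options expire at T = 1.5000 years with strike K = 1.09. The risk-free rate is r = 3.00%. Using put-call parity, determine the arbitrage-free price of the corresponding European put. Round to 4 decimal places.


Answer: Put price = 0.3166

Derivation:
Put-call parity: C - P = S_0 * exp(-qT) - K * exp(-rT).
S_0 * exp(-qT) = 0.9700 * 1.00000000 = 0.97000000
K * exp(-rT) = 1.0900 * 0.95599748 = 1.04203726
P = C - S*exp(-qT) + K*exp(-rT)
P = 0.2446 - 0.97000000 + 1.04203726 = 0.3166


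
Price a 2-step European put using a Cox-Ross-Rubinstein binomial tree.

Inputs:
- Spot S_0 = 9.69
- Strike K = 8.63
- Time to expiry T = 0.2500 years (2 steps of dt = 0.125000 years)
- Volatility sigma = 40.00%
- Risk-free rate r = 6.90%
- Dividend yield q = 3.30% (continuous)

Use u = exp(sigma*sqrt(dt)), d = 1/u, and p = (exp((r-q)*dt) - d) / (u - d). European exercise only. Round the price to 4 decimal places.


dt = T/N = 0.125000
u = exp(sigma*sqrt(dt)) = 1.151910; d = 1/u = 0.868123
p = (exp((r-q)*dt) - d) / (u - d) = 0.480596
Discount per step: exp(-r*dt) = 0.991412
Stock lattice S(k, i) with i counting down-moves:
  k=0: S(0,0) = 9.6900
  k=1: S(1,0) = 11.1620; S(1,1) = 8.4121
  k=2: S(2,0) = 12.8576; S(2,1) = 9.6900; S(2,2) = 7.3028
Terminal payoffs V(N, i) = max(K - S_T, 0):
  V(2,0) = 0.000000; V(2,1) = 0.000000; V(2,2) = 1.327245
Backward induction: V(k, i) = exp(-r*dt) * [p * V(k+1, i) + (1-p) * V(k+1, i+1)].
  V(1,0) = exp(-r*dt) * [p*0.000000 + (1-p)*0.000000] = 0.000000
  V(1,1) = exp(-r*dt) * [p*0.000000 + (1-p)*1.327245] = 0.683456
  V(0,0) = exp(-r*dt) * [p*0.000000 + (1-p)*0.683456] = 0.351941

Answer: Price = V(0,0) = 0.3519


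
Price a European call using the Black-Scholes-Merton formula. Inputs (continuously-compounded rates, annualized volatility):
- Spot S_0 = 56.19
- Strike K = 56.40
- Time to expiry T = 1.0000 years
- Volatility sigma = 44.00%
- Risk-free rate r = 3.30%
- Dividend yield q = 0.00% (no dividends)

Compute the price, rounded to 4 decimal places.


d1 = (ln(S/K) + (r - q + 0.5*sigma^2) * T) / (sigma * sqrt(T)) = 0.28652192
d2 = d1 - sigma * sqrt(T) = -0.15347808
exp(-rT) = 0.96753856; exp(-qT) = 1.00000000
C = S_0 * exp(-qT) * N(d1) - K * exp(-rT) * N(d2)
N(d1) = 0.61276080; N(d2) = 0.43901064
C = 56.1900 * 1.00000000 * 0.61276080 - 56.4000 * 0.96753856 * 0.43901064 = 10.4746

Answer: Price = 10.4746


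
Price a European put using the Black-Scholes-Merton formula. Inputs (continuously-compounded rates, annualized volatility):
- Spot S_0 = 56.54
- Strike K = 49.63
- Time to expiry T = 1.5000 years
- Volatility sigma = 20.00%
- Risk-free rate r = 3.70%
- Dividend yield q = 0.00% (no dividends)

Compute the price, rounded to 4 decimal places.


Answer: Price = 1.6235

Derivation:
d1 = (ln(S/K) + (r - q + 0.5*sigma^2) * T) / (sigma * sqrt(T)) = 0.88121562
d2 = d1 - sigma * sqrt(T) = 0.63626665
exp(-rT) = 0.94601202; exp(-qT) = 1.00000000
P = K * exp(-rT) * N(-d2) - S_0 * exp(-qT) * N(-d1)
N(-d1) = 0.18910056; N(-d2) = 0.26230132
P = 49.6300 * 0.94601202 * 0.26230132 - 56.5400 * 1.00000000 * 0.18910056 = 1.6235


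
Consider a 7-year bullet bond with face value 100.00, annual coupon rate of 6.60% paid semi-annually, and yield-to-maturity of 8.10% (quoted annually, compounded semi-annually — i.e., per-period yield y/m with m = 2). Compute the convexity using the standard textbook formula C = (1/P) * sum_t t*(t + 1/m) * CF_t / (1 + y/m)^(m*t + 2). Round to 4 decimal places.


Answer: Convexity = 36.2883

Derivation:
Coupon per period c = face * coupon_rate / m = 3.300000
Periods per year m = 2; per-period yield y/m = 0.040500
Number of cashflows N = 14
Cashflows (t years, CF_t, discount factor 1/(1+y/m)^(m*t), PV):
  t = 0.5000: CF_t = 3.300000, DF = 0.961076, PV = 3.171552
  t = 1.0000: CF_t = 3.300000, DF = 0.923668, PV = 3.048104
  t = 1.5000: CF_t = 3.300000, DF = 0.887715, PV = 2.929461
  t = 2.0000: CF_t = 3.300000, DF = 0.853162, PV = 2.815436
  t = 2.5000: CF_t = 3.300000, DF = 0.819954, PV = 2.705849
  t = 3.0000: CF_t = 3.300000, DF = 0.788039, PV = 2.600527
  t = 3.5000: CF_t = 3.300000, DF = 0.757365, PV = 2.499306
  t = 4.0000: CF_t = 3.300000, DF = 0.727886, PV = 2.402024
  t = 4.5000: CF_t = 3.300000, DF = 0.699554, PV = 2.308528
  t = 5.0000: CF_t = 3.300000, DF = 0.672325, PV = 2.218672
  t = 5.5000: CF_t = 3.300000, DF = 0.646156, PV = 2.132313
  t = 6.0000: CF_t = 3.300000, DF = 0.621005, PV = 2.049316
  t = 6.5000: CF_t = 3.300000, DF = 0.596833, PV = 1.969549
  t = 7.0000: CF_t = 103.300000, DF = 0.573602, PV = 59.253108
Price P = sum_t PV_t = 92.103745
Convexity numerator sum_t t*(t + 1/m) * CF_t / (1+y/m)^(m*t + 2):
  t = 0.5000: term = 1.464730
  t = 1.0000: term = 4.223153
  t = 1.5000: term = 8.117546
  t = 2.0000: term = 13.002637
  t = 2.5000: term = 18.744791
  t = 3.0000: term = 25.221247
  t = 3.5000: term = 32.319394
  t = 4.0000: term = 39.936095
  t = 4.5000: term = 47.977049
  t = 5.0000: term = 56.356189
  t = 5.5000: term = 64.995125
  t = 6.0000: term = 73.822604
  t = 6.5000: term = 82.774024
  t = 7.0000: term = 2873.335061
Convexity = (1/P) * sum = 3342.289647 / 92.103745 = 36.288314


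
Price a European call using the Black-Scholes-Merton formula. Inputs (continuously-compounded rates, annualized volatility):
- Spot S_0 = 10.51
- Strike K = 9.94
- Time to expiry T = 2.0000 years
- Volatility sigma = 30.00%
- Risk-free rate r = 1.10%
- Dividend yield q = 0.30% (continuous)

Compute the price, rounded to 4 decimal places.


Answer: Price = 2.0798

Derivation:
d1 = (ln(S/K) + (r - q + 0.5*sigma^2) * T) / (sigma * sqrt(T)) = 0.38127236
d2 = d1 - sigma * sqrt(T) = -0.04299171
exp(-rT) = 0.97824024; exp(-qT) = 0.99401796
C = S_0 * exp(-qT) * N(d1) - K * exp(-rT) * N(d2)
N(d1) = 0.64849942; N(d2) = 0.48285407
C = 10.5100 * 0.99401796 * 0.64849942 - 9.9400 * 0.97824024 * 0.48285407 = 2.0798


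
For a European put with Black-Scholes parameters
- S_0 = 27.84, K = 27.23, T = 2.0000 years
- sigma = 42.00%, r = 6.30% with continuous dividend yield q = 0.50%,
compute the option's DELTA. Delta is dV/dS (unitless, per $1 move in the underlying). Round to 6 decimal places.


Answer: Delta = -0.295234

Derivation:
d1 = 0.5295800961; d2 = -0.0643896001
phi(d1) = 0.3467448499; exp(-qT) = 0.9900498337; exp(-rT) = 0.8816148468
N(-d1) = 0.2982015487
Delta = -exp(-qT) * N(-d1) = -0.9900498337 * 0.2982015487 = -0.295234


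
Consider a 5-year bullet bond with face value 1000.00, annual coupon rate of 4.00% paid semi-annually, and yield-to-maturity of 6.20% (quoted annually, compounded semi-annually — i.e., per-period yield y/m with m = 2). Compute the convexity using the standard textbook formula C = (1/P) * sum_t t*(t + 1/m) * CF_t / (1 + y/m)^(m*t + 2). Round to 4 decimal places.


Answer: Convexity = 22.8333

Derivation:
Coupon per period c = face * coupon_rate / m = 20.000000
Periods per year m = 2; per-period yield y/m = 0.031000
Number of cashflows N = 10
Cashflows (t years, CF_t, discount factor 1/(1+y/m)^(m*t), PV):
  t = 0.5000: CF_t = 20.000000, DF = 0.969932, PV = 19.398642
  t = 1.0000: CF_t = 20.000000, DF = 0.940768, PV = 18.815366
  t = 1.5000: CF_t = 20.000000, DF = 0.912481, PV = 18.249627
  t = 2.0000: CF_t = 20.000000, DF = 0.885045, PV = 17.700899
  t = 2.5000: CF_t = 20.000000, DF = 0.858434, PV = 17.168671
  t = 3.0000: CF_t = 20.000000, DF = 0.832622, PV = 16.652445
  t = 3.5000: CF_t = 20.000000, DF = 0.807587, PV = 16.151741
  t = 4.0000: CF_t = 20.000000, DF = 0.783305, PV = 15.666092
  t = 4.5000: CF_t = 20.000000, DF = 0.759752, PV = 15.195046
  t = 5.0000: CF_t = 1020.000000, DF = 0.736908, PV = 751.646291
Price P = sum_t PV_t = 906.644820
Convexity numerator sum_t t*(t + 1/m) * CF_t / (1+y/m)^(m*t + 2):
  t = 0.5000: term = 9.124814
  t = 1.0000: term = 26.551349
  t = 1.5000: term = 51.506012
  t = 2.0000: term = 83.262224
  t = 2.5000: term = 121.138057
  t = 3.0000: term = 164.493966
  t = 3.5000: term = 212.730639
  t = 4.0000: term = 265.286926
  t = 4.5000: term = 321.637884
  t = 5.0000: term = 19445.937348
Convexity = (1/P) * sum = 20701.669219 / 906.644820 = 22.833274


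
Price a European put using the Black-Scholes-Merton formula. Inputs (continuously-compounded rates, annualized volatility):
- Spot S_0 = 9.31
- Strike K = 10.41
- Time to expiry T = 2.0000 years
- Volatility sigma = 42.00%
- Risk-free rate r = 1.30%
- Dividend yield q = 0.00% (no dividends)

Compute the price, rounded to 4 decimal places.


d1 = (ln(S/K) + (r - q + 0.5*sigma^2) * T) / (sigma * sqrt(T)) = 0.15273878
d2 = d1 - sigma * sqrt(T) = -0.44123091
exp(-rT) = 0.97433509; exp(-qT) = 1.00000000
P = K * exp(-rT) * N(-d2) - S_0 * exp(-qT) * N(-d1)
N(-d1) = 0.43930214; N(-d2) = 0.67047708
P = 10.4100 * 0.97433509 * 0.67047708 - 9.3100 * 1.00000000 * 0.43930214 = 2.7106

Answer: Price = 2.7106


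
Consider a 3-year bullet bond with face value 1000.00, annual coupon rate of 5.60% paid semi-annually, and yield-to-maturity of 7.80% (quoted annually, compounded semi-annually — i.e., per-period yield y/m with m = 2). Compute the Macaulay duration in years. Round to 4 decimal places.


Answer: Macaulay duration = 2.7959 years

Derivation:
Coupon per period c = face * coupon_rate / m = 28.000000
Periods per year m = 2; per-period yield y/m = 0.039000
Number of cashflows N = 6
Cashflows (t years, CF_t, discount factor 1/(1+y/m)^(m*t), PV):
  t = 0.5000: CF_t = 28.000000, DF = 0.962464, PV = 26.948989
  t = 1.0000: CF_t = 28.000000, DF = 0.926337, PV = 25.937430
  t = 1.5000: CF_t = 28.000000, DF = 0.891566, PV = 24.963840
  t = 2.0000: CF_t = 28.000000, DF = 0.858100, PV = 24.026795
  t = 2.5000: CF_t = 28.000000, DF = 0.825890, PV = 23.124923
  t = 3.0000: CF_t = 1028.000000, DF = 0.794889, PV = 817.146320
Price P = sum_t PV_t = 942.148297
Macaulay numerator sum_t t * PV_t:
  t * PV_t at t = 0.5000: 13.474495
  t * PV_t at t = 1.0000: 25.937430
  t * PV_t at t = 1.5000: 37.445760
  t * PV_t at t = 2.0000: 48.053590
  t * PV_t at t = 2.5000: 57.812307
  t * PV_t at t = 3.0000: 2451.438961
Macaulay duration D = (sum_t t * PV_t) / P = 2634.162542 / 942.148297 = 2.795911


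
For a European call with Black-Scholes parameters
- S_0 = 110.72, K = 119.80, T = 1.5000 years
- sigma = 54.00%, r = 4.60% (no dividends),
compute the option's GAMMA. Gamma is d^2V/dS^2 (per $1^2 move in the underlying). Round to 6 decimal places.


d1 = 0.3158341927; d2 = -0.3455280378
phi(d1) = 0.3795328397; exp(-qT) = 1.0000000000; exp(-rT) = 0.9333266801
Gamma = exp(-qT) * phi(d1) / (S * sigma * sqrt(T)) = 1.0000000000 * 0.3795328397 / (110.7200 * 0.5400 * 1.2247448714) = 0.005183

Answer: Gamma = 0.005183


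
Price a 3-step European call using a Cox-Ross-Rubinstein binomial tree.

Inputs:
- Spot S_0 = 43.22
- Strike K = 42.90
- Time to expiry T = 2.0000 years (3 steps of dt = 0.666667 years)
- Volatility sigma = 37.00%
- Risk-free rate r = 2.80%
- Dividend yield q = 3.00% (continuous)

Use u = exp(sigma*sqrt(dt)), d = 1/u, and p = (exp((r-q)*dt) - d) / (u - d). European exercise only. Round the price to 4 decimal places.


dt = T/N = 0.666667
u = exp(sigma*sqrt(dt)) = 1.352702; d = 1/u = 0.739261
p = (exp((r-q)*dt) - d) / (u - d) = 0.422871
Discount per step: exp(-r*dt) = 0.981506
Stock lattice S(k, i) with i counting down-moves:
  k=0: S(0,0) = 43.2200
  k=1: S(1,0) = 58.4638; S(1,1) = 31.9509
  k=2: S(2,0) = 79.0840; S(2,1) = 43.2200; S(2,2) = 23.6200
  k=3: S(3,0) = 106.9771; S(3,1) = 58.4638; S(3,2) = 31.9509; S(3,3) = 17.4614
Terminal payoffs V(N, i) = max(S_T - K, 0):
  V(3,0) = 64.077075; V(3,1) = 15.563761; V(3,2) = 0.000000; V(3,3) = 0.000000
Backward induction: V(k, i) = exp(-r*dt) * [p * V(k+1, i) + (1-p) * V(k+1, i+1)].
  V(2,0) = exp(-r*dt) * [p*64.077075 + (1-p)*15.563761] = 35.411423
  V(2,1) = exp(-r*dt) * [p*15.563761 + (1-p)*0.000000] = 6.459752
  V(2,2) = exp(-r*dt) * [p*0.000000 + (1-p)*0.000000] = 0.000000
  V(1,0) = exp(-r*dt) * [p*35.411423 + (1-p)*6.459752] = 18.356703
  V(1,1) = exp(-r*dt) * [p*6.459752 + (1-p)*0.000000] = 2.681125
  V(0,0) = exp(-r*dt) * [p*18.356703 + (1-p)*2.681125] = 9.137703

Answer: Price = V(0,0) = 9.1377


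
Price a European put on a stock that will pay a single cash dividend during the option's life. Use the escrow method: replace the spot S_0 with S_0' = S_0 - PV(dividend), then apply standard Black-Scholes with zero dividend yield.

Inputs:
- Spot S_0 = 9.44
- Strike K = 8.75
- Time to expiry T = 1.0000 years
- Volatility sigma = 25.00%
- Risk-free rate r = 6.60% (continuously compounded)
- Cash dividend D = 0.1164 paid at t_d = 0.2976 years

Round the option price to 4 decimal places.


PV(D) = D * exp(-r * t_d) = 0.1164 * 0.98055004 = 0.11413602
S_0' = S_0 - PV(D) = 9.4400 - 0.11413602 = 9.32586398
d1 = (ln(S_0'/K) + (r + sigma^2/2)*T) / (sigma*sqrt(T)) = 0.64395165
d2 = d1 - sigma*sqrt(T) = 0.39395165
exp(-rT) = 0.93613086
N(-d1) = 0.25980339; N(-d2) = 0.34680837
P = K * exp(-rT) * N(-d2) - S_0' * N(-d1) = 8.7500 * 0.93613086 * 0.34680837 - 9.32586398 * 0.25980339 = 0.4179

Answer: Price = 0.4179


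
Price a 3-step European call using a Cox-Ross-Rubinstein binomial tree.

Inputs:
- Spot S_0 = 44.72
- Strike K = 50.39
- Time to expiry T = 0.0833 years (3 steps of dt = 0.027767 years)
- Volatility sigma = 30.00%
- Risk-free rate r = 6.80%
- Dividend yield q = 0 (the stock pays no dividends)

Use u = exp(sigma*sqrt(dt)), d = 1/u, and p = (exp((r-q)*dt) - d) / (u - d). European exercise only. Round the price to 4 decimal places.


Answer: Price = V(0,0) = 0.2022

Derivation:
dt = T/N = 0.027767
u = exp(sigma*sqrt(dt)) = 1.051261; d = 1/u = 0.951239
p = (exp((r-q)*dt) - d) / (u - d) = 0.506400
Discount per step: exp(-r*dt) = 0.998114
Stock lattice S(k, i) with i counting down-moves:
  k=0: S(0,0) = 44.7200
  k=1: S(1,0) = 47.0124; S(1,1) = 42.5394
  k=2: S(2,0) = 49.4223; S(2,1) = 44.7200; S(2,2) = 40.4651
  k=3: S(3,0) = 51.9557; S(3,1) = 47.0124; S(3,2) = 42.5394; S(3,3) = 38.4920
Terminal payoffs V(N, i) = max(S_T - K, 0):
  V(3,0) = 1.565668; V(3,1) = 0.000000; V(3,2) = 0.000000; V(3,3) = 0.000000
Backward induction: V(k, i) = exp(-r*dt) * [p * V(k+1, i) + (1-p) * V(k+1, i+1)].
  V(2,0) = exp(-r*dt) * [p*1.565668 + (1-p)*0.000000] = 0.791359
  V(2,1) = exp(-r*dt) * [p*0.000000 + (1-p)*0.000000] = 0.000000
  V(2,2) = exp(-r*dt) * [p*0.000000 + (1-p)*0.000000] = 0.000000
  V(1,0) = exp(-r*dt) * [p*0.791359 + (1-p)*0.000000] = 0.399988
  V(1,1) = exp(-r*dt) * [p*0.000000 + (1-p)*0.000000] = 0.000000
  V(0,0) = exp(-r*dt) * [p*0.399988 + (1-p)*0.000000] = 0.202172


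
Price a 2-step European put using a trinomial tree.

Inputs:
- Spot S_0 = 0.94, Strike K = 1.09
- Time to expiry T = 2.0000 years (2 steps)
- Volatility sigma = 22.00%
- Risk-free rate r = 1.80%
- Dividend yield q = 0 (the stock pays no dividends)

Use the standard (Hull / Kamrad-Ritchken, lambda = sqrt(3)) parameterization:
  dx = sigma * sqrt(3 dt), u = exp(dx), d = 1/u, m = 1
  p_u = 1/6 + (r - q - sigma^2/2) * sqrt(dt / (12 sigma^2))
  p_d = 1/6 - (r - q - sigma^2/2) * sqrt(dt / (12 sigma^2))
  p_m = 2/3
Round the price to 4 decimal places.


Answer: Price = V(0,0) = 0.1922

Derivation:
dt = T/N = 1.000000; dx = sigma*sqrt(3*dt) = 0.381051
u = exp(dx) = 1.463823; d = 1/u = 0.683143
p_u = 0.158531, p_m = 0.666667, p_d = 0.174802
Discount per step: exp(-r*dt) = 0.982161
Stock lattice S(k, j) with j the centered position index:
  k=0: S(0,+0) = 0.9400
  k=1: S(1,-1) = 0.6422; S(1,+0) = 0.9400; S(1,+1) = 1.3760
  k=2: S(2,-2) = 0.4387; S(2,-1) = 0.6422; S(2,+0) = 0.9400; S(2,+1) = 1.3760; S(2,+2) = 2.0142
Terminal payoffs V(N, j) = max(K - S_T, 0):
  V(2,-2) = 0.651317; V(2,-1) = 0.447846; V(2,+0) = 0.150000; V(2,+1) = 0.000000; V(2,+2) = 0.000000
Backward induction: V(k, j) = exp(-r*dt) * [p_u * V(k+1, j+1) + p_m * V(k+1, j) + p_d * V(k+1, j-1)]
  V(1,-1) = exp(-r*dt) * [p_u*0.150000 + p_m*0.447846 + p_d*0.651317] = 0.428414
  V(1,+0) = exp(-r*dt) * [p_u*0.000000 + p_m*0.150000 + p_d*0.447846] = 0.175104
  V(1,+1) = exp(-r*dt) * [p_u*0.000000 + p_m*0.000000 + p_d*0.150000] = 0.025753
  V(0,+0) = exp(-r*dt) * [p_u*0.025753 + p_m*0.175104 + p_d*0.428414] = 0.192215


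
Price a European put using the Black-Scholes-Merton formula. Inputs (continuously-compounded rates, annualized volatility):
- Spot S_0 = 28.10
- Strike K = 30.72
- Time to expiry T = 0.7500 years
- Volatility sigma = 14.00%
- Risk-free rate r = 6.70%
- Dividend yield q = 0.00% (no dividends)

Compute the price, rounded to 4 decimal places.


d1 = (ln(S/K) + (r - q + 0.5*sigma^2) * T) / (sigma * sqrt(T)) = -0.26017326
d2 = d1 - sigma * sqrt(T) = -0.38141682
exp(-rT) = 0.95099165; exp(-qT) = 1.00000000
P = K * exp(-rT) * N(-d2) - S_0 * exp(-qT) * N(-d1)
N(-d1) = 0.60263494; N(-d2) = 0.64855301
P = 30.7200 * 0.95099165 * 0.64855301 - 28.1000 * 1.00000000 * 0.60263494 = 2.0131

Answer: Price = 2.0131


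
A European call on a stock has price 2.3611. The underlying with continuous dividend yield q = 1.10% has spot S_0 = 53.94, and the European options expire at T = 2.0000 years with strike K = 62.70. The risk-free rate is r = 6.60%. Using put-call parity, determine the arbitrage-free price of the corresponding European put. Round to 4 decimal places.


Put-call parity: C - P = S_0 * exp(-qT) - K * exp(-rT).
S_0 * exp(-qT) = 53.9400 * 0.97824024 = 52.76627828
K * exp(-rT) = 62.7000 * 0.87634100 = 54.94658039
P = C - S*exp(-qT) + K*exp(-rT)
P = 2.3611 - 52.76627828 + 54.94658039 = 4.5414

Answer: Put price = 4.5414


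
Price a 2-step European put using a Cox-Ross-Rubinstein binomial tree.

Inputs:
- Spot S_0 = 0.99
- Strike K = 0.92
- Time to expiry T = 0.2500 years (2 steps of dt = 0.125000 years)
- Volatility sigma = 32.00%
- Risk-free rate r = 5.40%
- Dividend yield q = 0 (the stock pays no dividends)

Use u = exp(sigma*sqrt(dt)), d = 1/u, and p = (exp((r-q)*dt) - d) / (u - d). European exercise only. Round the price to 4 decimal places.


Answer: Price = V(0,0) = 0.0320

Derivation:
dt = T/N = 0.125000
u = exp(sigma*sqrt(dt)) = 1.119785; d = 1/u = 0.893028
p = (exp((r-q)*dt) - d) / (u - d) = 0.501614
Discount per step: exp(-r*dt) = 0.993273
Stock lattice S(k, i) with i counting down-moves:
  k=0: S(0,0) = 0.9900
  k=1: S(1,0) = 1.1086; S(1,1) = 0.8841
  k=2: S(2,0) = 1.2414; S(2,1) = 0.9900; S(2,2) = 0.7895
Terminal payoffs V(N, i) = max(K - S_T, 0):
  V(2,0) = 0.000000; V(2,1) = 0.000000; V(2,2) = 0.130476
Backward induction: V(k, i) = exp(-r*dt) * [p * V(k+1, i) + (1-p) * V(k+1, i+1)].
  V(1,0) = exp(-r*dt) * [p*0.000000 + (1-p)*0.000000] = 0.000000
  V(1,1) = exp(-r*dt) * [p*0.000000 + (1-p)*0.130476] = 0.064590
  V(0,0) = exp(-r*dt) * [p*0.000000 + (1-p)*0.064590] = 0.031974


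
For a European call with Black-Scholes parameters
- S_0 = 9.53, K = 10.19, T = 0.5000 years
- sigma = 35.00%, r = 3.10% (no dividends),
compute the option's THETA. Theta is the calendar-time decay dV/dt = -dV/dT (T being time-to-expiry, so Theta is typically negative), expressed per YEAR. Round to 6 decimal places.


d1 = -0.0841947178; d2 = -0.3316820912
phi(d1) = 0.3975307822; exp(-qT) = 1.0000000000; exp(-rT) = 0.9846195068
Theta = -S*exp(-qT)*phi(d1)*sigma/(2*sqrt(T)) - r*K*exp(-rT)*N(d2) + q*S*exp(-qT)*N(d1)
N(d1) = 0.4664508089; N(d2) = 0.3700646625; sqrt(T) = 0.7071067812
Term 1 = -9.5300 * 1.0000000000 * 0.3975307822 * 0.3500 / (2 * 0.7071067812) = -0.9375980823
Term 2 = -0.0310 * 10.1900 * 0.9846195068 * 0.3700646625 = -0.1151017508
Term 3 = 0 (no dividend yield, q = 0)
Theta = -0.9375980823 + (-0.1151017508) + (0.0000000000) = -1.052700

Answer: Theta = -1.052700


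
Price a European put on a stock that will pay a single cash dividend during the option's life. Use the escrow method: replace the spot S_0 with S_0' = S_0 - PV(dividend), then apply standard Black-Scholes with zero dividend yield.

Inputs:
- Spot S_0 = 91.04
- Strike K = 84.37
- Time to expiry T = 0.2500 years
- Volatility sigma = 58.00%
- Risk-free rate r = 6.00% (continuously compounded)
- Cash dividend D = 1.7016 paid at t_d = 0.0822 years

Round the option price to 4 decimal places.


Answer: Price = 7.1301

Derivation:
PV(D) = D * exp(-r * t_d) = 1.7016 * 0.99508014 = 1.69322837
S_0' = S_0 - PV(D) = 91.0400 - 1.69322837 = 89.34677163
d1 = (ln(S_0'/K) + (r + sigma^2/2)*T) / (sigma*sqrt(T)) = 0.39435593
d2 = d1 - sigma*sqrt(T) = 0.10435593
exp(-rT) = 0.98511194
N(-d1) = 0.34665914; N(-d2) = 0.45844345
P = K * exp(-rT) * N(-d2) - S_0' * N(-d1) = 84.3700 * 0.98511194 * 0.45844345 - 89.34677163 * 0.34665914 = 7.1301


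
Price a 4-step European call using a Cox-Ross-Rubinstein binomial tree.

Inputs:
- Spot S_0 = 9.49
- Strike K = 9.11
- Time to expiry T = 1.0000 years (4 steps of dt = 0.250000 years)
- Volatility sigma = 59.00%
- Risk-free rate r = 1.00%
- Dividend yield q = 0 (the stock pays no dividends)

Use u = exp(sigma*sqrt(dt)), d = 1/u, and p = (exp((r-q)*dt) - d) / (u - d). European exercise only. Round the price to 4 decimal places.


Answer: Price = V(0,0) = 2.3241

Derivation:
dt = T/N = 0.250000
u = exp(sigma*sqrt(dt)) = 1.343126; d = 1/u = 0.744532
p = (exp((r-q)*dt) - d) / (u - d) = 0.430962
Discount per step: exp(-r*dt) = 0.997503
Stock lattice S(k, i) with i counting down-moves:
  k=0: S(0,0) = 9.4900
  k=1: S(1,0) = 12.7463; S(1,1) = 7.0656
  k=2: S(2,0) = 17.1199; S(2,1) = 9.4900; S(2,2) = 5.2606
  k=3: S(3,0) = 22.9941; S(3,1) = 12.7463; S(3,2) = 7.0656; S(3,3) = 3.9167
  k=4: S(4,0) = 30.8840; S(4,1) = 17.1199; S(4,2) = 9.4900; S(4,3) = 5.2606; S(4,4) = 2.9161
Terminal payoffs V(N, i) = max(S_T - K, 0):
  V(4,0) = 21.774011; V(4,1) = 8.009850; V(4,2) = 0.380000; V(4,3) = 0.000000; V(4,4) = 0.000000
Backward induction: V(k, i) = exp(-r*dt) * [p * V(k+1, i) + (1-p) * V(k+1, i+1)].
  V(3,0) = exp(-r*dt) * [p*21.774011 + (1-p)*8.009850] = 13.906868
  V(3,1) = exp(-r*dt) * [p*8.009850 + (1-p)*0.380000] = 3.659016
  V(3,2) = exp(-r*dt) * [p*0.380000 + (1-p)*0.000000] = 0.163357
  V(3,3) = exp(-r*dt) * [p*0.000000 + (1-p)*0.000000] = 0.000000
  V(2,0) = exp(-r*dt) * [p*13.906868 + (1-p)*3.659016] = 8.055286
  V(2,1) = exp(-r*dt) * [p*3.659016 + (1-p)*0.163357] = 1.665683
  V(2,2) = exp(-r*dt) * [p*0.163357 + (1-p)*0.000000] = 0.070225
  V(1,0) = exp(-r*dt) * [p*8.055286 + (1-p)*1.665683] = 4.408324
  V(1,1) = exp(-r*dt) * [p*1.665683 + (1-p)*0.070225] = 0.755914
  V(0,0) = exp(-r*dt) * [p*4.408324 + (1-p)*0.755914] = 2.324146


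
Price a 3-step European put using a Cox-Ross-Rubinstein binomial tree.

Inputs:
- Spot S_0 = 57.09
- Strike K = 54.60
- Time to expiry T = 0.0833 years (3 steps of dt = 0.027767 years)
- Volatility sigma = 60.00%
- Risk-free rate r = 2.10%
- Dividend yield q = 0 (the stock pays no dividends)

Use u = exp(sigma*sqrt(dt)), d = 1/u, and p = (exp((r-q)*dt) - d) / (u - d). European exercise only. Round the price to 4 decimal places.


Answer: Price = V(0,0) = 2.8953

Derivation:
dt = T/N = 0.027767
u = exp(sigma*sqrt(dt)) = 1.105149; d = 1/u = 0.904856
p = (exp((r-q)*dt) - d) / (u - d) = 0.477938
Discount per step: exp(-r*dt) = 0.999417
Stock lattice S(k, i) with i counting down-moves:
  k=0: S(0,0) = 57.0900
  k=1: S(1,0) = 63.0929; S(1,1) = 51.6582
  k=2: S(2,0) = 69.7271; S(2,1) = 57.0900; S(2,2) = 46.7432
  k=3: S(3,0) = 77.0588; S(3,1) = 63.0929; S(3,2) = 51.6582; S(3,3) = 42.2959
Terminal payoffs V(N, i) = max(K - S_T, 0):
  V(3,0) = 0.000000; V(3,1) = 0.000000; V(3,2) = 2.941799; V(3,3) = 12.304150
Backward induction: V(k, i) = exp(-r*dt) * [p * V(k+1, i) + (1-p) * V(k+1, i+1)].
  V(2,0) = exp(-r*dt) * [p*0.000000 + (1-p)*0.000000] = 0.000000
  V(2,1) = exp(-r*dt) * [p*0.000000 + (1-p)*2.941799] = 1.534906
  V(2,2) = exp(-r*dt) * [p*2.941799 + (1-p)*12.304150] = 7.824963
  V(1,0) = exp(-r*dt) * [p*0.000000 + (1-p)*1.534906] = 0.800849
  V(1,1) = exp(-r*dt) * [p*1.534906 + (1-p)*7.824963] = 4.815898
  V(0,0) = exp(-r*dt) * [p*0.800849 + (1-p)*4.815898] = 2.895265


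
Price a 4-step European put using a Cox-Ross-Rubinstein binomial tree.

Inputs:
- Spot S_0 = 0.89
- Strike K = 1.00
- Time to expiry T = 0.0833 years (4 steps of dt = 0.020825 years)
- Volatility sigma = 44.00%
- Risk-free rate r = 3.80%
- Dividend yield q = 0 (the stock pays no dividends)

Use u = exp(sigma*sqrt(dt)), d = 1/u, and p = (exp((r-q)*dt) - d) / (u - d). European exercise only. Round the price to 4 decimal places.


Answer: Price = V(0,0) = 0.1179

Derivation:
dt = T/N = 0.020825
u = exp(sigma*sqrt(dt)) = 1.065555; d = 1/u = 0.938478
p = (exp((r-q)*dt) - d) / (u - d) = 0.490361
Discount per step: exp(-r*dt) = 0.999209
Stock lattice S(k, i) with i counting down-moves:
  k=0: S(0,0) = 0.8900
  k=1: S(1,0) = 0.9483; S(1,1) = 0.8352
  k=2: S(2,0) = 1.0105; S(2,1) = 0.8900; S(2,2) = 0.7839
  k=3: S(3,0) = 1.0768; S(3,1) = 0.9483; S(3,2) = 0.8352; S(3,3) = 0.7356
  k=4: S(4,0) = 1.1473; S(4,1) = 1.0105; S(4,2) = 0.8900; S(4,3) = 0.7839; S(4,4) = 0.6904
Terminal payoffs V(N, i) = max(K - S_T, 0):
  V(4,0) = 0.000000; V(4,1) = 0.000000; V(4,2) = 0.110000; V(4,3) = 0.216140; V(4,4) = 0.309623
Backward induction: V(k, i) = exp(-r*dt) * [p * V(k+1, i) + (1-p) * V(k+1, i+1)].
  V(3,0) = exp(-r*dt) * [p*0.000000 + (1-p)*0.000000] = 0.000000
  V(3,1) = exp(-r*dt) * [p*0.000000 + (1-p)*0.110000] = 0.056016
  V(3,2) = exp(-r*dt) * [p*0.110000 + (1-p)*0.216140] = 0.163964
  V(3,3) = exp(-r*dt) * [p*0.216140 + (1-p)*0.309623] = 0.263574
  V(2,0) = exp(-r*dt) * [p*0.000000 + (1-p)*0.056016] = 0.028525
  V(2,1) = exp(-r*dt) * [p*0.056016 + (1-p)*0.163964] = 0.110942
  V(2,2) = exp(-r*dt) * [p*0.163964 + (1-p)*0.263574] = 0.214559
  V(1,0) = exp(-r*dt) * [p*0.028525 + (1-p)*0.110942] = 0.070472
  V(1,1) = exp(-r*dt) * [p*0.110942 + (1-p)*0.214559] = 0.163620
  V(0,0) = exp(-r*dt) * [p*0.070472 + (1-p)*0.163620] = 0.117851


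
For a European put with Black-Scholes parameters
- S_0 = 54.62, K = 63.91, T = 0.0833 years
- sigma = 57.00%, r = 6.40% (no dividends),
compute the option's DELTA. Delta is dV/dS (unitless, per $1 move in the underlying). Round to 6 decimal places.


d1 = -0.8401363699; d2 = -1.0046482843
phi(d1) = 0.2803116965; exp(-qT) = 1.0000000000; exp(-rT) = 0.9946829856
N(-d1) = 0.7995840350
Delta = -exp(-qT) * N(-d1) = -1.0000000000 * 0.7995840350 = -0.799584

Answer: Delta = -0.799584


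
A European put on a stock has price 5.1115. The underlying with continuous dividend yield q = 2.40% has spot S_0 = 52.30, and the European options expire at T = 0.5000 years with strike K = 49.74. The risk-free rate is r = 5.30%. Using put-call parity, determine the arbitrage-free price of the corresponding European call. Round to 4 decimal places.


Answer: Call price = 8.3484

Derivation:
Put-call parity: C - P = S_0 * exp(-qT) - K * exp(-rT).
S_0 * exp(-qT) = 52.3000 * 0.98807171 = 51.67615058
K * exp(-rT) = 49.7400 * 0.97384804 = 48.43920170
C = P + S*exp(-qT) - K*exp(-rT)
C = 5.1115 + 51.67615058 - 48.43920170 = 8.3484


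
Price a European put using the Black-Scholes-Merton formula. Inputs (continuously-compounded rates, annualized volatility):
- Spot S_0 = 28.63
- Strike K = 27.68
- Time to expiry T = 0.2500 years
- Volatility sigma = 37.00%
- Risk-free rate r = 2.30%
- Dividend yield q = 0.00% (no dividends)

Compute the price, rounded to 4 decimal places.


Answer: Price = 1.5616

Derivation:
d1 = (ln(S/K) + (r - q + 0.5*sigma^2) * T) / (sigma * sqrt(T)) = 0.30598642
d2 = d1 - sigma * sqrt(T) = 0.12098642
exp(-rT) = 0.99426650; exp(-qT) = 1.00000000
P = K * exp(-rT) * N(-d2) - S_0 * exp(-qT) * N(-d1)
N(-d1) = 0.37980749; N(-d2) = 0.45185089
P = 27.6800 * 0.99426650 * 0.45185089 - 28.6300 * 1.00000000 * 0.37980749 = 1.5616


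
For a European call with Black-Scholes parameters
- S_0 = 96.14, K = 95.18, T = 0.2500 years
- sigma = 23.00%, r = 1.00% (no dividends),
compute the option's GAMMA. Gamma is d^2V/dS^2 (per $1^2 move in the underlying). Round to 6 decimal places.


Answer: Gamma = 0.035587

Derivation:
d1 = 0.1665054502; d2 = 0.0515054502
phi(d1) = 0.3934502826; exp(-qT) = 1.0000000000; exp(-rT) = 0.9975031224
Gamma = exp(-qT) * phi(d1) / (S * sigma * sqrt(T)) = 1.0000000000 * 0.3934502826 / (96.1400 * 0.2300 * 0.5000000000) = 0.035587


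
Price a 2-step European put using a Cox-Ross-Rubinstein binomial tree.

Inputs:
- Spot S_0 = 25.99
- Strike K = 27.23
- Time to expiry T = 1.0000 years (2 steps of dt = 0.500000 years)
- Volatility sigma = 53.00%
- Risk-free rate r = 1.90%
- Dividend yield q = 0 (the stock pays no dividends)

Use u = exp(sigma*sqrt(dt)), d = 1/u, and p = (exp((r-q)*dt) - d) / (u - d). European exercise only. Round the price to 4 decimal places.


Answer: Price = V(0,0) = 5.5293

Derivation:
dt = T/N = 0.500000
u = exp(sigma*sqrt(dt)) = 1.454652; d = 1/u = 0.687450
p = (exp((r-q)*dt) - d) / (u - d) = 0.419831
Discount per step: exp(-r*dt) = 0.990545
Stock lattice S(k, i) with i counting down-moves:
  k=0: S(0,0) = 25.9900
  k=1: S(1,0) = 37.8064; S(1,1) = 17.8668
  k=2: S(2,0) = 54.9952; S(2,1) = 25.9900; S(2,2) = 12.2825
Terminal payoffs V(N, i) = max(K - S_T, 0):
  V(2,0) = 0.000000; V(2,1) = 1.240000; V(2,2) = 14.947461
Backward induction: V(k, i) = exp(-r*dt) * [p * V(k+1, i) + (1-p) * V(k+1, i+1)].
  V(1,0) = exp(-r*dt) * [p*0.000000 + (1-p)*1.240000] = 0.712607
  V(1,1) = exp(-r*dt) * [p*1.240000 + (1-p)*14.947461] = 9.105722
  V(0,0) = exp(-r*dt) * [p*0.712607 + (1-p)*9.105722] = 5.529250


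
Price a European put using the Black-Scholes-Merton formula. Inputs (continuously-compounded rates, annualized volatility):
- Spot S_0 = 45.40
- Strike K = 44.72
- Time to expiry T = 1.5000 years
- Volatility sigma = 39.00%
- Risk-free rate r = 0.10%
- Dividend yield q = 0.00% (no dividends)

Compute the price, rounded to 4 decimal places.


Answer: Price = 8.1307

Derivation:
d1 = (ln(S/K) + (r - q + 0.5*sigma^2) * T) / (sigma * sqrt(T)) = 0.27356043
d2 = d1 - sigma * sqrt(T) = -0.20409007
exp(-rT) = 0.99850112; exp(-qT) = 1.00000000
P = K * exp(-rT) * N(-d2) - S_0 * exp(-qT) * N(-d1)
N(-d1) = 0.39221122; N(-d2) = 0.58085844
P = 44.7200 * 0.99850112 * 0.58085844 - 45.4000 * 1.00000000 * 0.39221122 = 8.1307


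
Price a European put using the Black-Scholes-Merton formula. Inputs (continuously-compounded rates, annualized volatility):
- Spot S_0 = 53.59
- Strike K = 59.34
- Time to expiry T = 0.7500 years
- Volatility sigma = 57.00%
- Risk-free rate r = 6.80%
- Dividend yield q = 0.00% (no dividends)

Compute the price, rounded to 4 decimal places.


d1 = (ln(S/K) + (r - q + 0.5*sigma^2) * T) / (sigma * sqrt(T)) = 0.14366170
d2 = d1 - sigma * sqrt(T) = -0.34997278
exp(-rT) = 0.95027867; exp(-qT) = 1.00000000
P = K * exp(-rT) * N(-d2) - S_0 * exp(-qT) * N(-d1)
N(-d1) = 0.44288381; N(-d2) = 0.63682044
P = 59.3400 * 0.95027867 * 0.63682044 - 53.5900 * 1.00000000 * 0.44288381 = 12.1759

Answer: Price = 12.1759


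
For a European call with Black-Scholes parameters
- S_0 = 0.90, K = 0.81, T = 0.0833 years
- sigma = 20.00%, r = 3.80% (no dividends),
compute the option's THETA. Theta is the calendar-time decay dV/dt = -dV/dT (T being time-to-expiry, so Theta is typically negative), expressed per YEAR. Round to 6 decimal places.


d1 = 1.9089617956; d2 = 1.8512383168
phi(d1) = 0.0645054152; exp(-qT) = 1.0000000000; exp(-rT) = 0.9968396046
Theta = -S*exp(-qT)*phi(d1)*sigma/(2*sqrt(T)) - r*K*exp(-rT)*N(d2) + q*S*exp(-qT)*N(d1)
N(d1) = 0.9718664899; N(d2) = 0.9679323622; sqrt(T) = 0.2886173938
Term 1 = -0.9000 * 1.0000000000 * 0.0645054152 * 0.2000 / (2 * 0.2886173938) = -0.0201148215
Term 2 = -0.0380 * 0.8100 * 0.9968396046 * 0.9679323622 = -0.0296988006
Term 3 = 0 (no dividend yield, q = 0)
Theta = -0.0201148215 + (-0.0296988006) + (0.0000000000) = -0.049814

Answer: Theta = -0.049814


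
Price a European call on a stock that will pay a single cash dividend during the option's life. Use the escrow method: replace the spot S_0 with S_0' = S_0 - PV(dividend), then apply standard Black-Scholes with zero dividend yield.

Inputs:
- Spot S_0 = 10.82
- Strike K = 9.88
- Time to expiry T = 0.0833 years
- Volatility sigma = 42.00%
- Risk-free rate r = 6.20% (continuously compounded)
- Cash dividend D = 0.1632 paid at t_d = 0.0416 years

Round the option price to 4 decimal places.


Answer: Price = 1.0152

Derivation:
PV(D) = D * exp(-r * t_d) = 0.1632 * 0.99742412 = 0.16277962
S_0' = S_0 - PV(D) = 10.8200 - 0.16277962 = 10.65722038
d1 = (ln(S_0'/K) + (r + sigma^2/2)*T) / (sigma*sqrt(T)) = 0.72791030
d2 = d1 - sigma*sqrt(T) = 0.60669099
exp(-rT) = 0.99484871
N(d1) = 0.76666575; N(d2) = 0.72797200
C = S_0' * N(d1) - K * exp(-rT) * N(d2) = 10.65722038 * 0.76666575 - 9.8800 * 0.99484871 * 0.72797200 = 1.0152


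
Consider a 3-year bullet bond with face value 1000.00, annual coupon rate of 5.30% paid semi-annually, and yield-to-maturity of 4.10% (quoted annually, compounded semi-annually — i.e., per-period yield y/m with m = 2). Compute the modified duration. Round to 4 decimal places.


Answer: Modified duration = 2.7600

Derivation:
Coupon per period c = face * coupon_rate / m = 26.500000
Periods per year m = 2; per-period yield y/m = 0.020500
Number of cashflows N = 6
Cashflows (t years, CF_t, discount factor 1/(1+y/m)^(m*t), PV):
  t = 0.5000: CF_t = 26.500000, DF = 0.979912, PV = 25.967663
  t = 1.0000: CF_t = 26.500000, DF = 0.960227, PV = 25.446020
  t = 1.5000: CF_t = 26.500000, DF = 0.940938, PV = 24.934855
  t = 2.0000: CF_t = 26.500000, DF = 0.922036, PV = 24.433959
  t = 2.5000: CF_t = 26.500000, DF = 0.903514, PV = 23.943125
  t = 3.0000: CF_t = 1026.500000, DF = 0.885364, PV = 908.826327
Price P = sum_t PV_t = 1033.551948
First compute Macaulay numerator sum_t t * PV_t:
  t * PV_t at t = 0.5000: 12.983831
  t * PV_t at t = 1.0000: 25.446020
  t * PV_t at t = 1.5000: 37.402282
  t * PV_t at t = 2.0000: 48.867918
  t * PV_t at t = 2.5000: 59.857812
  t * PV_t at t = 3.0000: 2726.478982
Macaulay duration D = 2911.036845 / 1033.551948 = 2.816537
Modified duration = D / (1 + y/m) = 2.816537 / (1 + 0.020500) = 2.759957


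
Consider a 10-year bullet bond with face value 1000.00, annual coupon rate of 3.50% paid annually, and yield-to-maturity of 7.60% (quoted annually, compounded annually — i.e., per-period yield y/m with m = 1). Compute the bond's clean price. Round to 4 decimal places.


Answer: Price = 719.8532

Derivation:
Coupon per period c = face * coupon_rate / m = 35.000000
Periods per year m = 1; per-period yield y/m = 0.076000
Number of cashflows N = 10
Cashflows (t years, CF_t, discount factor 1/(1+y/m)^(m*t), PV):
  t = 1.0000: CF_t = 35.000000, DF = 0.929368, PV = 32.527881
  t = 2.0000: CF_t = 35.000000, DF = 0.863725, PV = 30.230373
  t = 3.0000: CF_t = 35.000000, DF = 0.802718, PV = 28.095142
  t = 4.0000: CF_t = 35.000000, DF = 0.746021, PV = 26.110727
  t = 5.0000: CF_t = 35.000000, DF = 0.693328, PV = 24.266475
  t = 6.0000: CF_t = 35.000000, DF = 0.644357, PV = 22.552486
  t = 7.0000: CF_t = 35.000000, DF = 0.598845, PV = 20.959559
  t = 8.0000: CF_t = 35.000000, DF = 0.556547, PV = 19.479144
  t = 9.0000: CF_t = 35.000000, DF = 0.517237, PV = 18.103294
  t = 10.0000: CF_t = 1035.000000, DF = 0.480704, PV = 497.528125
Price P = sum_t PV_t = 719.853205


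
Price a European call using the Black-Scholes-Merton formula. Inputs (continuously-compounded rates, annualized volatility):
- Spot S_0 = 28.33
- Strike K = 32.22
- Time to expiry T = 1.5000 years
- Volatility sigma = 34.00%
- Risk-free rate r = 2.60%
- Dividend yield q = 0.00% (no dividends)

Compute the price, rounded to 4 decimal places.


d1 = (ln(S/K) + (r - q + 0.5*sigma^2) * T) / (sigma * sqrt(T)) = -0.00712289
d2 = d1 - sigma * sqrt(T) = -0.42353614
exp(-rT) = 0.96175071; exp(-qT) = 1.00000000
C = S_0 * exp(-qT) * N(d1) - K * exp(-rT) * N(d2)
N(d1) = 0.49715840; N(d2) = 0.33595207
C = 28.3300 * 1.00000000 * 0.49715840 - 32.2200 * 0.96175071 * 0.33595207 = 3.6741

Answer: Price = 3.6741


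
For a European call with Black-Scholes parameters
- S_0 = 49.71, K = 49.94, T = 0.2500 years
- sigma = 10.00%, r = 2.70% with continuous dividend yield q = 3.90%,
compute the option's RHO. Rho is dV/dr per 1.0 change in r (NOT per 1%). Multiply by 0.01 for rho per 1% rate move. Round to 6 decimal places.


Answer: Rho = 5.327812

Derivation:
d1 = -0.1273232949; d2 = -0.1773232949
phi(d1) = 0.3957216797; exp(-qT) = 0.9902973771; exp(-rT) = 0.9932727301
N(d2) = 0.4296272270
Rho = K*T*exp(-rT)*N(d2) = 49.9400 * 0.2500 * 0.9932727301 * 0.4296272270 = 5.327812


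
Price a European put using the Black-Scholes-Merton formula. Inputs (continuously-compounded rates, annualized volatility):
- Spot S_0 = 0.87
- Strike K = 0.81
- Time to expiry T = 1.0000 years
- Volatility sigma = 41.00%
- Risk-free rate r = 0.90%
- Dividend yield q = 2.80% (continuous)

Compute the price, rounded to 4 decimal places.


Answer: Price = 0.1134

Derivation:
d1 = (ln(S/K) + (r - q + 0.5*sigma^2) * T) / (sigma * sqrt(T)) = 0.33294869
d2 = d1 - sigma * sqrt(T) = -0.07705131
exp(-rT) = 0.99104038; exp(-qT) = 0.97238837
P = K * exp(-rT) * N(-d2) - S_0 * exp(-qT) * N(-d1)
N(-d1) = 0.36958651; N(-d2) = 0.53070864
P = 0.8100 * 0.99104038 * 0.53070864 - 0.8700 * 0.97238837 * 0.36958651 = 0.1134


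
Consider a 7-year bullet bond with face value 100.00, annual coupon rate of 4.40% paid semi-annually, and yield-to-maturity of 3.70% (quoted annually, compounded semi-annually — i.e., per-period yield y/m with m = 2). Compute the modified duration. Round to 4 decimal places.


Answer: Modified duration = 6.0115

Derivation:
Coupon per period c = face * coupon_rate / m = 2.200000
Periods per year m = 2; per-period yield y/m = 0.018500
Number of cashflows N = 14
Cashflows (t years, CF_t, discount factor 1/(1+y/m)^(m*t), PV):
  t = 0.5000: CF_t = 2.200000, DF = 0.981836, PV = 2.160039
  t = 1.0000: CF_t = 2.200000, DF = 0.964002, PV = 2.120804
  t = 1.5000: CF_t = 2.200000, DF = 0.946492, PV = 2.082282
  t = 2.0000: CF_t = 2.200000, DF = 0.929300, PV = 2.044460
  t = 2.5000: CF_t = 2.200000, DF = 0.912420, PV = 2.007324
  t = 3.0000: CF_t = 2.200000, DF = 0.895847, PV = 1.970863
  t = 3.5000: CF_t = 2.200000, DF = 0.879575, PV = 1.935065
  t = 4.0000: CF_t = 2.200000, DF = 0.863598, PV = 1.899916
  t = 4.5000: CF_t = 2.200000, DF = 0.847912, PV = 1.865406
  t = 5.0000: CF_t = 2.200000, DF = 0.832510, PV = 1.831523
  t = 5.5000: CF_t = 2.200000, DF = 0.817389, PV = 1.798255
  t = 6.0000: CF_t = 2.200000, DF = 0.802542, PV = 1.765592
  t = 6.5000: CF_t = 2.200000, DF = 0.787964, PV = 1.733522
  t = 7.0000: CF_t = 102.200000, DF = 0.773652, PV = 79.067213
Price P = sum_t PV_t = 104.282263
First compute Macaulay numerator sum_t t * PV_t:
  t * PV_t at t = 0.5000: 1.080020
  t * PV_t at t = 1.0000: 2.120804
  t * PV_t at t = 1.5000: 3.123423
  t * PV_t at t = 2.0000: 4.088919
  t * PV_t at t = 2.5000: 5.018310
  t * PV_t at t = 3.0000: 5.912590
  t * PV_t at t = 3.5000: 6.772726
  t * PV_t at t = 4.0000: 7.599664
  t * PV_t at t = 4.5000: 8.394327
  t * PV_t at t = 5.0000: 9.157614
  t * PV_t at t = 5.5000: 9.890403
  t * PV_t at t = 6.0000: 10.593550
  t * PV_t at t = 6.5000: 11.267890
  t * PV_t at t = 7.0000: 553.470489
Macaulay duration D = 638.490731 / 104.282263 = 6.122716
Modified duration = D / (1 + y/m) = 6.122716 / (1 + 0.018500) = 6.011504
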